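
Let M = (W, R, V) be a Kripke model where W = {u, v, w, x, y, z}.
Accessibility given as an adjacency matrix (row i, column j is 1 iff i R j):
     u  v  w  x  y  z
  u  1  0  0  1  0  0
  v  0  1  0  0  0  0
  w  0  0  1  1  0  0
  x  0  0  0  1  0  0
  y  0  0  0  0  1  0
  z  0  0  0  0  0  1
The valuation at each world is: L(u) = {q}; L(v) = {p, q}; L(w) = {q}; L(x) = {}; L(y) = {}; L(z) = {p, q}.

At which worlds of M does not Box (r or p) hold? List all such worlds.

u, w, x, y

Recall that Box ψ holds at a world iff ψ holds at every accessible world, and Dia ψ holds iff ψ holds at some accessible world.
Let φ = not Box (r or p). Evaluate φ at each world:
  u (successors {u, x}): φ is true.
  v (successors {v}): φ is false.
  w (successors {w, x}): φ is true.
  x (successors {x}): φ is true.
  y (successors {y}): φ is true.
  z (successors {z}): φ is false.
For instance, at u:
  At u: Box (r or p) is false, so not Box (r or p) is true.
    At u: Box (r or p) requires r or p at every successor {u, x}.
      r or p fails at u, so Box (r or p) is false at u.
Satisfying worlds: {u, w, x, y}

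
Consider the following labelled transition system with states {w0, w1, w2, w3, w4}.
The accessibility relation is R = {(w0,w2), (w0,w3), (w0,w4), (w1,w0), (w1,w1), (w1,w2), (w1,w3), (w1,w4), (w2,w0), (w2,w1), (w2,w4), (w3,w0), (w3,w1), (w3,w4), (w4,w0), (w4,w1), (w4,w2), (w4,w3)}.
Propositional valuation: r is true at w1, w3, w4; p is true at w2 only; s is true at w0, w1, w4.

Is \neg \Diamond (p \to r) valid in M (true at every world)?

Let φ = \neg \Diamond (p \to r). Evaluate φ at each world:
  w0 (successors {w2, w3, w4}): φ is false.
  w1 (successors {w0, w1, w2, w3, w4}): φ is false.
  w2 (successors {w0, w1, w4}): φ is false.
  w3 (successors {w0, w1, w4}): φ is false.
  w4 (successors {w0, w1, w2, w3}): φ is false.
Detail at w0 (counterexample):
  At w0: \Diamond (p \to r) is true, so \neg \Diamond (p \to r) is false.
    At w0: \Diamond (p \to r) requires p \to r at some successor in {w2, w3, w4}.
      p \to r holds at w3, so \Diamond (p \to r) is true at w0.

No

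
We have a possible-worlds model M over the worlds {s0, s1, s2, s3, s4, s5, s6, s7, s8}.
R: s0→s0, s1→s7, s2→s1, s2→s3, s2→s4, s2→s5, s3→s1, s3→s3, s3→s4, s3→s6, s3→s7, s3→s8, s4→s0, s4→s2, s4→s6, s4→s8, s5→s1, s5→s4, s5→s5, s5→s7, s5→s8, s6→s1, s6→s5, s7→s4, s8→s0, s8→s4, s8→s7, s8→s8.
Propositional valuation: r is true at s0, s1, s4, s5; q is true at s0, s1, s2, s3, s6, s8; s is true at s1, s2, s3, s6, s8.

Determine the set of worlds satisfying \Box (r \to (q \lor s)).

Recall that \Box ψ holds at a world iff ψ holds at every accessible world, and \Diamond ψ holds iff ψ holds at some accessible world.
Let φ = \Box (r \to (q \lor s)). Evaluate φ at each world:
  s0 (successors {s0}): φ is true.
  s1 (successors {s7}): φ is true.
  s2 (successors {s1, s3, s4, s5}): φ is false.
  s3 (successors {s1, s3, s4, s6, s7, s8}): φ is false.
  s4 (successors {s0, s2, s6, s8}): φ is true.
  s5 (successors {s1, s4, s5, s7, s8}): φ is false.
  s6 (successors {s1, s5}): φ is false.
  s7 (successors {s4}): φ is false.
  s8 (successors {s0, s4, s7, s8}): φ is false.
For instance, at s1:
  At s1: \Box (r \to (q \lor s)) requires r \to (q \lor s) at every successor {s7}.
    At s7: r \to (q \lor s) is true.
  So \Box (r \to (q \lor s)) is true at s1.
Satisfying worlds: {s0, s1, s4}

s0, s1, s4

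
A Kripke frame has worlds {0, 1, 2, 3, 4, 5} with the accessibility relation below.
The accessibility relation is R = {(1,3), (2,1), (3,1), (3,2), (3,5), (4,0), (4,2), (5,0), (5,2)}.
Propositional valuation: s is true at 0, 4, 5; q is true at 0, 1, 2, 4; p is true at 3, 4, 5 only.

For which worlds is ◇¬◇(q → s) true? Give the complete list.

Let φ = ◇¬◇(q → s). Evaluate φ at each world:
  0 (successors ∅): φ is false.
  1 (successors {3}): φ is false.
  2 (successors {1}): φ is false.
  3 (successors {1, 2, 5}): φ is true.
  4 (successors {0, 2}): φ is true.
  5 (successors {0, 2}): φ is true.
For instance, at 3:
  At 3: ◇¬◇(q → s) requires ¬◇(q → s) at some successor in {1, 2, 5}.
    ¬◇(q → s) holds at 2, so ◇¬◇(q → s) is true at 3.
      At 2: ◇(q → s) is false, so ¬◇(q → s) is true.
Satisfying worlds: {3, 4, 5}

3, 4, 5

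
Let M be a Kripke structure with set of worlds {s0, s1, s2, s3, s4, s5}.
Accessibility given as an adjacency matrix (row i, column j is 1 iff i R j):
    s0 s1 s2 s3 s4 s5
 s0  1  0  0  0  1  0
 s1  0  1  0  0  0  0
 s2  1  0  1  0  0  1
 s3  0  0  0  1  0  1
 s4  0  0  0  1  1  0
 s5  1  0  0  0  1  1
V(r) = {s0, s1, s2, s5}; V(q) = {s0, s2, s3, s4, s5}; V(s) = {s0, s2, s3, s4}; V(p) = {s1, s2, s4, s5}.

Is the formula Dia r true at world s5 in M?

Yes

At s5: Dia r requires r at some successor in {s0, s4, s5}.
  r holds at s0, so Dia r is true at s5.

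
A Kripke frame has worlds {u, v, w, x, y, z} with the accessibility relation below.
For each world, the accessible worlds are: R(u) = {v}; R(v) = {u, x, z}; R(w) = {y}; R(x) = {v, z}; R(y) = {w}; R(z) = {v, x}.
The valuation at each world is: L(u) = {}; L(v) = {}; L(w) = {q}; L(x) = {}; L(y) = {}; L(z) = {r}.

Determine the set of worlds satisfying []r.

none

Let φ = []r. Evaluate φ at each world:
  u (successors {v}): φ is false.
  v (successors {u, x, z}): φ is false.
  w (successors {y}): φ is false.
  x (successors {v, z}): φ is false.
  y (successors {w}): φ is false.
  z (successors {v, x}): φ is false.
For instance, at x:
  At x: []r requires r at every successor {v, z}.
    r fails at v, so []r is false at x.
Satisfying worlds: none.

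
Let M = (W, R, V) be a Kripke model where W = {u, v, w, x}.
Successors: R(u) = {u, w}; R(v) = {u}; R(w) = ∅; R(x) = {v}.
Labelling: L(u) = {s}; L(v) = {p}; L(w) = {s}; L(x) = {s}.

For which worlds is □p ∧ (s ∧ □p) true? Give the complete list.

Recall that □ψ holds at a world iff ψ holds at every accessible world, and ◇ψ holds iff ψ holds at some accessible world.
Let φ = □p ∧ (s ∧ □p). Evaluate φ at each world:
  u (successors {u, w}): φ is false.
  v (successors {u}): φ is false.
  w (successors ∅): φ is true.
  x (successors {v}): φ is true.
For instance, at v:
  At v: □p is false, s ∧ □p is false, so □p ∧ (s ∧ □p) is false.
    At v: □p requires p at every successor {u}.
      p fails at u, so □p is false at v.
    At v: s is false, □p is false, so s ∧ □p is false.
      At v: □p requires p at every successor {u}.
        p fails at u, so □p is false at v.
Satisfying worlds: {w, x}

w, x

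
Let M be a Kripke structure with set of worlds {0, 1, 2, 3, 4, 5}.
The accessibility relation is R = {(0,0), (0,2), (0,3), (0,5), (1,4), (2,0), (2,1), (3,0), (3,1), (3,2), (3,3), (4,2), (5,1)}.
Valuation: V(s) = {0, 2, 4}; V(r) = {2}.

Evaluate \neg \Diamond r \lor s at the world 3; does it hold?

No

At 3: \neg \Diamond r is false, s is false, so \neg \Diamond r \lor s is false.
  At 3: \Diamond r is true, so \neg \Diamond r is false.
    At 3: \Diamond r requires r at some successor in {0, 1, 2, 3}.
      r holds at 2, so \Diamond r is true at 3.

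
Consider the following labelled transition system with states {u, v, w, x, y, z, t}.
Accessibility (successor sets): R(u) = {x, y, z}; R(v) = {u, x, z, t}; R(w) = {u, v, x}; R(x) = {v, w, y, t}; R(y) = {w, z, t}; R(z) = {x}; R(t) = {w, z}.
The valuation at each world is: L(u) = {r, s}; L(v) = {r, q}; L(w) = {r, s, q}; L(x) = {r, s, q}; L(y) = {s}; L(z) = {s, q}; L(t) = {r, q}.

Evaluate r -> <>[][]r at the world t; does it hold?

No

Recall that []ψ holds at a world iff ψ holds at every accessible world, and <>ψ holds iff ψ holds at some accessible world.
At t: r is true, <>[][]r is false, so r -> <>[][]r is false.
  At t: <>[][]r requires [][]r at some successor in {w, z}.
    At w: [][]r is false.
    At z: [][]r is false.
  So <>[][]r is false at t.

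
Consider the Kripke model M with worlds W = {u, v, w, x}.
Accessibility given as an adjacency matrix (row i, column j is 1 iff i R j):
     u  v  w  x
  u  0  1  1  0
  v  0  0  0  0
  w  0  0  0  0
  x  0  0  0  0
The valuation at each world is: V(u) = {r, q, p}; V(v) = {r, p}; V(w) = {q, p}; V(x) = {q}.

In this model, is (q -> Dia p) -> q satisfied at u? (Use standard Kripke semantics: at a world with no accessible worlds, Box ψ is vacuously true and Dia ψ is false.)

Yes

At u: q -> Dia p is true, q is true, so (q -> Dia p) -> q is true.
  At u: q is true, Dia p is true, so q -> Dia p is true.
    At u: Dia p requires p at some successor in {v, w}.
      p holds at v, so Dia p is true at u.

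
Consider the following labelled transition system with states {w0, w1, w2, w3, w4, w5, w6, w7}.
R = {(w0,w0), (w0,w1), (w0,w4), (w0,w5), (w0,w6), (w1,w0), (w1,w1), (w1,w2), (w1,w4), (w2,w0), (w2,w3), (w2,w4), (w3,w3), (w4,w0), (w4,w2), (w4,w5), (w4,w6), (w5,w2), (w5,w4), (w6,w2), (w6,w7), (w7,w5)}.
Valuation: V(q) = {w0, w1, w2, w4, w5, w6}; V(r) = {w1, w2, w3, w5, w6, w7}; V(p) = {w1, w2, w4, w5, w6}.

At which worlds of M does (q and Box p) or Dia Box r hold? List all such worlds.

w0, w2, w3, w4, w5, w6

Let φ = (q and Box p) or Dia Box r. Evaluate φ at each world:
  w0 (successors {w0, w1, w4, w5, w6}): φ is true.
  w1 (successors {w0, w1, w2, w4}): φ is false.
  w2 (successors {w0, w3, w4}): φ is true.
  w3 (successors {w3}): φ is true.
  w4 (successors {w0, w2, w5, w6}): φ is true.
  w5 (successors {w2, w4}): φ is true.
  w6 (successors {w2, w7}): φ is true.
  w7 (successors {w5}): φ is false.
For instance, at w0:
  At w0: q and Box p is false, Dia Box r is true, so (q and Box p) or Dia Box r is true.
    At w0: q is true, Box p is false, so q and Box p is false.
      At w0: Box p requires p at every successor {w0, w1, w4, w5, w6}.
        p fails at w0, so Box p is false at w0.
    At w0: Dia Box r requires Box r at some successor in {w0, w1, w4, w5, w6}.
      Box r holds at w6, so Dia Box r is true at w0.
Satisfying worlds: {w0, w2, w3, w4, w5, w6}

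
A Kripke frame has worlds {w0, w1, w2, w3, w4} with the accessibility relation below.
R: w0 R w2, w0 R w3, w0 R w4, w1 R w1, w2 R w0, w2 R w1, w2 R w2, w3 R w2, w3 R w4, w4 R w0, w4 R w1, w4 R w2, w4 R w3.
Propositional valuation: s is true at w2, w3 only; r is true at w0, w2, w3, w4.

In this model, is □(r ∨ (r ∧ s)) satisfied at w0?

At w0: □(r ∨ (r ∧ s)) requires r ∨ (r ∧ s) at every successor {w2, w3, w4}.
  At w2: r ∨ (r ∧ s) is true.
  At w3: r ∨ (r ∧ s) is true.
  At w4: r ∨ (r ∧ s) is true.
So □(r ∨ (r ∧ s)) is true at w0.

Yes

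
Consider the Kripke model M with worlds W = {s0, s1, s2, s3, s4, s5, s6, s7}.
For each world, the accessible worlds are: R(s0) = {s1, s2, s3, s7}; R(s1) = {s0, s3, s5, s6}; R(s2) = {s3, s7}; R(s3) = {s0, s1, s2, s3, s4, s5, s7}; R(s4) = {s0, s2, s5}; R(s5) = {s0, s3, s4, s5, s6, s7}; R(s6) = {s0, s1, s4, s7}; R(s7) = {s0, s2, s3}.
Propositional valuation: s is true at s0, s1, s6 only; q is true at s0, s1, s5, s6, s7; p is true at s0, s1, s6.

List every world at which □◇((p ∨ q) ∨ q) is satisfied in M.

Let φ = □◇((p ∨ q) ∨ q). Evaluate φ at each world:
  s0 (successors {s1, s2, s3, s7}): φ is true.
  s1 (successors {s0, s3, s5, s6}): φ is true.
  s2 (successors {s3, s7}): φ is true.
  s3 (successors {s0, s1, s2, s3, s4, s5, s7}): φ is true.
  s4 (successors {s0, s2, s5}): φ is true.
  s5 (successors {s0, s3, s4, s5, s6, s7}): φ is true.
  s6 (successors {s0, s1, s4, s7}): φ is true.
  s7 (successors {s0, s2, s3}): φ is true.
For instance, at s7:
  At s7: □◇((p ∨ q) ∨ q) requires ◇((p ∨ q) ∨ q) at every successor {s0, s2, s3}.
      At s0: ◇((p ∨ q) ∨ q) requires (p ∨ q) ∨ q at some successor in {s1, s2, s3, s7}.
        (p ∨ q) ∨ q holds at s1, so ◇((p ∨ q) ∨ q) is true at s0.
      At s2: ◇((p ∨ q) ∨ q) requires (p ∨ q) ∨ q at some successor in {s3, s7}.
        (p ∨ q) ∨ q holds at s7, so ◇((p ∨ q) ∨ q) is true at s2.
      At s3: ◇((p ∨ q) ∨ q) requires (p ∨ q) ∨ q at some successor in {s0, s1, s2, s3, s4, s5, s7}.
        (p ∨ q) ∨ q holds at s0, so ◇((p ∨ q) ∨ q) is true at s3.
  So □◇((p ∨ q) ∨ q) is true at s7.
Satisfying worlds: {s0, s1, s2, s3, s4, s5, s6, s7}

s0, s1, s2, s3, s4, s5, s6, s7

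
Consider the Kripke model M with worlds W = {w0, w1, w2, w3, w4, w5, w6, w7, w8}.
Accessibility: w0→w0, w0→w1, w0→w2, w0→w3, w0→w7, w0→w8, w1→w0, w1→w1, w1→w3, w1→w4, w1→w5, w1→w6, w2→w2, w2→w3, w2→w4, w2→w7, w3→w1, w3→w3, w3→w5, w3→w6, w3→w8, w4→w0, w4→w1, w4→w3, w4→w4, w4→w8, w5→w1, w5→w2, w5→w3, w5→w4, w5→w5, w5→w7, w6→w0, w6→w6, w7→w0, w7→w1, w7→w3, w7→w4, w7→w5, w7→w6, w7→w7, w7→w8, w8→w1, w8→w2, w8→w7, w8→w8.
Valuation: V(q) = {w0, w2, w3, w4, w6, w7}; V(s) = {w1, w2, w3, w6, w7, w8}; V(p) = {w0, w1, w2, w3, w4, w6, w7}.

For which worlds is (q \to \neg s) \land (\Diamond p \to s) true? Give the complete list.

w1, w8

Let φ = (q \to \neg s) \land (\Diamond p \to s). Evaluate φ at each world:
  w0 (successors {w0, w1, w2, w3, w7, w8}): φ is false.
  w1 (successors {w0, w1, w3, w4, w5, w6}): φ is true.
  w2 (successors {w2, w3, w4, w7}): φ is false.
  w3 (successors {w1, w3, w5, w6, w8}): φ is false.
  w4 (successors {w0, w1, w3, w4, w8}): φ is false.
  w5 (successors {w1, w2, w3, w4, w5, w7}): φ is false.
  w6 (successors {w0, w6}): φ is false.
  w7 (successors {w0, w1, w3, w4, w5, w6, w7, w8}): φ is false.
  w8 (successors {w1, w2, w7, w8}): φ is true.
For instance, at w6:
  At w6: q \to \neg s is false, \Diamond p \to s is true, so (q \to \neg s) \land (\Diamond p \to s) is false.
    At w6: \Diamond p is true, s is true, so \Diamond p \to s is true.
      At w6: \Diamond p requires p at some successor in {w0, w6}.
        p holds at w0, so \Diamond p is true at w6.
Satisfying worlds: {w1, w8}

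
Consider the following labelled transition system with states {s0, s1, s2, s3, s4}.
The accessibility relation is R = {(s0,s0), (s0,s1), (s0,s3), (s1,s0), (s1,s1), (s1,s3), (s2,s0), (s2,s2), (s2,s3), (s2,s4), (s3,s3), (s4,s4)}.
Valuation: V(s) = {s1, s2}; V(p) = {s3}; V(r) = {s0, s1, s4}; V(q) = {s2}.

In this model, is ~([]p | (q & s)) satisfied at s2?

Recall that []ψ holds at a world iff ψ holds at every accessible world, and <>ψ holds iff ψ holds at some accessible world.
At s2: []p | (q & s) is true, so ~([]p | (q & s)) is false.
  At s2: []p is false, q & s is true, so []p | (q & s) is true.
    At s2: []p requires p at every successor {s0, s2, s3, s4}.
      p fails at s0, so []p is false at s2.

No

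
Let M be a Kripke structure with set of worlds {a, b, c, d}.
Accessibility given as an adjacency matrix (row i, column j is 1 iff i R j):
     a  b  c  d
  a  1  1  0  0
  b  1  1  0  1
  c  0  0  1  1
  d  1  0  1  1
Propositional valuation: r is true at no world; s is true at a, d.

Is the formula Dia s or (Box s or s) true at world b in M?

Yes

At b: Dia s is true, Box s or s is false, so Dia s or (Box s or s) is true.
  At b: Dia s requires s at some successor in {a, b, d}.
    s holds at a, so Dia s is true at b.
  At b: Box s is false, s is false, so Box s or s is false.
    At b: Box s requires s at every successor {a, b, d}.
      s fails at b, so Box s is false at b.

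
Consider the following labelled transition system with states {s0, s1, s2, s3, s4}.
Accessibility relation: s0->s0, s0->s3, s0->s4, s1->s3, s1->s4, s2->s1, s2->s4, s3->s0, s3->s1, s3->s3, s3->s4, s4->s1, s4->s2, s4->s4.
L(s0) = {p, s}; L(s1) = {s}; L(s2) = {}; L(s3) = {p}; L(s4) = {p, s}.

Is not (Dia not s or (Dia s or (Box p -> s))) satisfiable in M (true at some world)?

Let φ = not (Dia not s or (Dia s or (Box p -> s))). Evaluate φ at each world:
  s0 (successors {s0, s3, s4}): φ is false.
  s1 (successors {s3, s4}): φ is false.
  s2 (successors {s1, s4}): φ is false.
  s3 (successors {s0, s1, s3, s4}): φ is false.
  s4 (successors {s1, s2, s4}): φ is false.
For instance, at s0:
  At s0: Dia not s or (Dia s or (Box p -> s)) is true, so not (Dia not s or (Dia s or (Box p -> s))) is false.
    At s0: Dia not s is true, Dia s or (Box p -> s) is true, so Dia not s or (Dia s or (Box p -> s)) is true.
      At s0: Dia not s requires not s at some successor in {s0, s3, s4}.
        not s holds at s3, so Dia not s is true at s0.
      At s0: Dia s is true, Box p -> s is true, so Dia s or (Box p -> s) is true.

No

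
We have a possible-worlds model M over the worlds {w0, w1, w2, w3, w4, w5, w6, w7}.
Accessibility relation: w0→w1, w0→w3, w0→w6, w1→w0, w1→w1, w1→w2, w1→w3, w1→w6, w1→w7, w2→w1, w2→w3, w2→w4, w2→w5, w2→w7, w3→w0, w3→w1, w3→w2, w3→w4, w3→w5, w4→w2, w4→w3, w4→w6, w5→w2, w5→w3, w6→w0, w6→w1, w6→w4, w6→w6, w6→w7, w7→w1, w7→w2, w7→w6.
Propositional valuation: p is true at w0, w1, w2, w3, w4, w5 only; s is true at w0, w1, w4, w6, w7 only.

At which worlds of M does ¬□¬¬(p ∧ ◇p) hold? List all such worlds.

Let φ = ¬□¬¬(p ∧ ◇p). Evaluate φ at each world:
  w0 (successors {w1, w3, w6}): φ is true.
  w1 (successors {w0, w1, w2, w3, w6, w7}): φ is true.
  w2 (successors {w1, w3, w4, w5, w7}): φ is true.
  w3 (successors {w0, w1, w2, w4, w5}): φ is false.
  w4 (successors {w2, w3, w6}): φ is true.
  w5 (successors {w2, w3}): φ is false.
  w6 (successors {w0, w1, w4, w6, w7}): φ is true.
  w7 (successors {w1, w2, w6}): φ is true.
For instance, at w0:
  At w0: □¬¬(p ∧ ◇p) is false, so ¬□¬¬(p ∧ ◇p) is true.
    At w0: □¬¬(p ∧ ◇p) requires ¬¬(p ∧ ◇p) at every successor {w1, w3, w6}.
      ¬¬(p ∧ ◇p) fails at w6, so □¬¬(p ∧ ◇p) is false at w0.
Satisfying worlds: {w0, w1, w2, w4, w6, w7}

w0, w1, w2, w4, w6, w7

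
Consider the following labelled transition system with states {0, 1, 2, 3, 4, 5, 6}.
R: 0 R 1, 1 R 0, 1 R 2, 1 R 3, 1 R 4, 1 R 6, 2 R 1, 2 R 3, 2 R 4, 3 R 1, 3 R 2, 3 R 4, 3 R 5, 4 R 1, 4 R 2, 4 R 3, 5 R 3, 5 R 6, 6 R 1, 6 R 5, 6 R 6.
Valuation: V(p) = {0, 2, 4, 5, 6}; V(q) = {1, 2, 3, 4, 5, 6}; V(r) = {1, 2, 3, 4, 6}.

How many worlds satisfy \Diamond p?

6

Let φ = \Diamond p. Evaluate φ at each world:
  0 (successors {1}): φ is false.
  1 (successors {0, 2, 3, 4, 6}): φ is true.
  2 (successors {1, 3, 4}): φ is true.
  3 (successors {1, 2, 4, 5}): φ is true.
  4 (successors {1, 2, 3}): φ is true.
  5 (successors {3, 6}): φ is true.
  6 (successors {1, 5, 6}): φ is true.
For instance, at 6:
  At 6: \Diamond p requires p at some successor in {1, 5, 6}.
    p holds at 5, so \Diamond p is true at 6.
Satisfying worlds: {1, 2, 3, 4, 5, 6}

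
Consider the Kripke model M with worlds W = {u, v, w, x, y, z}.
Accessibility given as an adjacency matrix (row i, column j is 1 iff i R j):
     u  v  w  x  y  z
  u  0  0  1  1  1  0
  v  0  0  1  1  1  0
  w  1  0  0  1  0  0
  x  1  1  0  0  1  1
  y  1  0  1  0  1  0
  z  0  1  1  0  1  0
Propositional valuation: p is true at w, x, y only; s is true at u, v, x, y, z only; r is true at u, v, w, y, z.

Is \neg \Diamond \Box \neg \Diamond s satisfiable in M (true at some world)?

Yes

Let φ = \neg \Diamond \Box \neg \Diamond s. Evaluate φ at each world:
  u (successors {w, x, y}): φ is true.
  v (successors {w, x, y}): φ is true.
  w (successors {u, x}): φ is true.
  x (successors {u, v, y, z}): φ is true.
  y (successors {u, w, y}): φ is true.
  z (successors {v, w, y}): φ is true.
Detail at u (witness):
  At u: \Diamond \Box \neg \Diamond s is false, so \neg \Diamond \Box \neg \Diamond s is true.
    At u: \Diamond \Box \neg \Diamond s requires \Box \neg \Diamond s at some successor in {w, x, y}.
      At w: \Box \neg \Diamond s is false.
      At x: \Box \neg \Diamond s is false.
      At y: \Box \neg \Diamond s is false.
    So \Diamond \Box \neg \Diamond s is false at u.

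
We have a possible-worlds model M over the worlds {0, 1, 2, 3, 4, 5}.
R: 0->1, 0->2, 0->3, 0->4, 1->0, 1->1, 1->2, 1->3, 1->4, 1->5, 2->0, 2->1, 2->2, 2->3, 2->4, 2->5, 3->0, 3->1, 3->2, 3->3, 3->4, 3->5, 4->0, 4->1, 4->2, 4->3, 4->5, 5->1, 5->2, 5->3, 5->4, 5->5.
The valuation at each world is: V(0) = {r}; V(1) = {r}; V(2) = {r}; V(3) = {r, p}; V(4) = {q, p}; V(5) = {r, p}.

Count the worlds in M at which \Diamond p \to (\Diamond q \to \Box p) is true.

1

Recall that \Box ψ holds at a world iff ψ holds at every accessible world, and \Diamond ψ holds iff ψ holds at some accessible world.
Let φ = \Diamond p \to (\Diamond q \to \Box p). Evaluate φ at each world:
  0 (successors {1, 2, 3, 4}): φ is false.
  1 (successors {0, 1, 2, 3, 4, 5}): φ is false.
  2 (successors {0, 1, 2, 3, 4, 5}): φ is false.
  3 (successors {0, 1, 2, 3, 4, 5}): φ is false.
  4 (successors {0, 1, 2, 3, 5}): φ is true.
  5 (successors {1, 2, 3, 4, 5}): φ is false.
For instance, at 5:
  At 5: \Diamond p is true, \Diamond q \to \Box p is false, so \Diamond p \to (\Diamond q \to \Box p) is false.
    At 5: \Diamond p requires p at some successor in {1, 2, 3, 4, 5}.
      p holds at 3, so \Diamond p is true at 5.
    At 5: \Diamond q is true, \Box p is false, so \Diamond q \to \Box p is false.
      At 5: \Diamond q requires q at some successor in {1, 2, 3, 4, 5}.
        q holds at 4, so \Diamond q is true at 5.
      At 5: \Box p requires p at every successor {1, 2, 3, 4, 5}.
        p fails at 1, so \Box p is false at 5.
Satisfying worlds: {4}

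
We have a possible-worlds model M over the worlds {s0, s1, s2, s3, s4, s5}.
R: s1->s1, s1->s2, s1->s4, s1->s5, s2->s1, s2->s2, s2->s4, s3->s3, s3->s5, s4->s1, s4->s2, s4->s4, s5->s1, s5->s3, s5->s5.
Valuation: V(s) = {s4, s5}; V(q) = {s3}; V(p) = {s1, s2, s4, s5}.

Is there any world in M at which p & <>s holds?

Yes

Recall that <>ψ holds at a world iff ψ holds at some accessible world.
Let φ = p & <>s. Evaluate φ at each world:
  s0 (successors ∅): φ is false.
  s1 (successors {s1, s2, s4, s5}): φ is true.
  s2 (successors {s1, s2, s4}): φ is true.
  s3 (successors {s3, s5}): φ is false.
  s4 (successors {s1, s2, s4}): φ is true.
  s5 (successors {s1, s3, s5}): φ is true.
Detail at s1 (witness):
  At s1: p is true, <>s is true, so p & <>s is true.
    At s1: <>s requires s at some successor in {s1, s2, s4, s5}.
      s holds at s4, so <>s is true at s1.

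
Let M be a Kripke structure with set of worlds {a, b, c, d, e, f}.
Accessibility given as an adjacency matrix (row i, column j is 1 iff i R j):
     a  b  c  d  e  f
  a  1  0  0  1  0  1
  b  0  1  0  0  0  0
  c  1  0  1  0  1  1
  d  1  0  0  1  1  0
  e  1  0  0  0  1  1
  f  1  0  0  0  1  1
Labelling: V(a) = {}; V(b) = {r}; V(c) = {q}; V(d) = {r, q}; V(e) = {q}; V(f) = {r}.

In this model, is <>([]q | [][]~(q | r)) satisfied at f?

At f: <>([]q | [][]~(q | r)) requires []q | [][]~(q | r) at some successor in {a, e, f}.
  At a: []q | [][]~(q | r) is false.
  At e: []q | [][]~(q | r) is false.
  At f: []q | [][]~(q | r) is false.
So <>([]q | [][]~(q | r)) is false at f.

No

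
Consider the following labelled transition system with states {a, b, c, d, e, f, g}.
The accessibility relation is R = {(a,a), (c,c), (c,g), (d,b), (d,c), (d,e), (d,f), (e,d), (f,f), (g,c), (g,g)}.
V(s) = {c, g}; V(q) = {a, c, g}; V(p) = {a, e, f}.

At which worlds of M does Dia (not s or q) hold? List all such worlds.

a, c, d, e, f, g

Recall that Dia ψ holds at a world iff ψ holds at some accessible world.
Let φ = Dia (not s or q). Evaluate φ at each world:
  a (successors {a}): φ is true.
  b (successors ∅): φ is false.
  c (successors {c, g}): φ is true.
  d (successors {b, c, e, f}): φ is true.
  e (successors {d}): φ is true.
  f (successors {f}): φ is true.
  g (successors {c, g}): φ is true.
For instance, at f:
  At f: Dia (not s or q) requires not s or q at some successor in {f}.
    not s or q holds at f, so Dia (not s or q) is true at f.
Satisfying worlds: {a, c, d, e, f, g}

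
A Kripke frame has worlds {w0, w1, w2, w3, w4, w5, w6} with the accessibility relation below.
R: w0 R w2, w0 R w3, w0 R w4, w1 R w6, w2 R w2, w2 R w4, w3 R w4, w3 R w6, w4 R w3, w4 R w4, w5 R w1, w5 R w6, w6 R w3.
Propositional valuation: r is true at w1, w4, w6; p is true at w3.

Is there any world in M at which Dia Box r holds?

Recall that Box ψ holds at a world iff ψ holds at every accessible world, and Dia ψ holds iff ψ holds at some accessible world.
Let φ = Dia Box r. Evaluate φ at each world:
  w0 (successors {w2, w3, w4}): φ is true.
  w1 (successors {w6}): φ is false.
  w2 (successors {w2, w4}): φ is false.
  w3 (successors {w4, w6}): φ is false.
  w4 (successors {w3, w4}): φ is true.
  w5 (successors {w1, w6}): φ is true.
  w6 (successors {w3}): φ is true.
Detail at w0 (witness):
  At w0: Dia Box r requires Box r at some successor in {w2, w3, w4}.
    Box r holds at w3, so Dia Box r is true at w0.
      At w3: Box r requires r at every successor {w4, w6}.
        At w4: r is true.
        At w6: r is true.
      So Box r is true at w3.

Yes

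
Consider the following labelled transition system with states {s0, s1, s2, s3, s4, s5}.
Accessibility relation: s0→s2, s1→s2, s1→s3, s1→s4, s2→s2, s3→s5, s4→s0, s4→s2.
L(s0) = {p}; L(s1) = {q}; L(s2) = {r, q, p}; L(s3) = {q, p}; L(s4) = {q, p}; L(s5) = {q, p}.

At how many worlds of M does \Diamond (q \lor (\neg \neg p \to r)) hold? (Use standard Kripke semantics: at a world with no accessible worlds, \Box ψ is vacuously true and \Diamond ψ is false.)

5

Let φ = \Diamond (q \lor (\neg \neg p \to r)). Evaluate φ at each world:
  s0 (successors {s2}): φ is true.
  s1 (successors {s2, s3, s4}): φ is true.
  s2 (successors {s2}): φ is true.
  s3 (successors {s5}): φ is true.
  s4 (successors {s0, s2}): φ is true.
  s5 (successors ∅): φ is false.
For instance, at s3:
  At s3: \Diamond (q \lor (\neg \neg p \to r)) requires q \lor (\neg \neg p \to r) at some successor in {s5}.
    q \lor (\neg \neg p \to r) holds at s5, so \Diamond (q \lor (\neg \neg p \to r)) is true at s3.
Satisfying worlds: {s0, s1, s2, s3, s4}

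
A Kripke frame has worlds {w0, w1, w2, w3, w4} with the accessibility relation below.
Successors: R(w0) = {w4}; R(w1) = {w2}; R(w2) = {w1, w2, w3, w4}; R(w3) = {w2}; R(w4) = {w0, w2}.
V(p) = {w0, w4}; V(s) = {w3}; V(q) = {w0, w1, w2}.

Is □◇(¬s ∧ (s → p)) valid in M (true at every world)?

Recall that □ψ holds at a world iff ψ holds at every accessible world, and ◇ψ holds iff ψ holds at some accessible world.
Let φ = □◇(¬s ∧ (s → p)). Evaluate φ at each world:
  w0 (successors {w4}): φ is true.
  w1 (successors {w2}): φ is true.
  w2 (successors {w1, w2, w3, w4}): φ is true.
  w3 (successors {w2}): φ is true.
  w4 (successors {w0, w2}): φ is true.
For instance, at w3:
  At w3: □◇(¬s ∧ (s → p)) requires ◇(¬s ∧ (s → p)) at every successor {w2}.
      At w2: ◇(¬s ∧ (s → p)) requires ¬s ∧ (s → p) at some successor in {w1, w2, w3, w4}.
        ¬s ∧ (s → p) holds at w1, so ◇(¬s ∧ (s → p)) is true at w2.
  So □◇(¬s ∧ (s → p)) is true at w3.

Yes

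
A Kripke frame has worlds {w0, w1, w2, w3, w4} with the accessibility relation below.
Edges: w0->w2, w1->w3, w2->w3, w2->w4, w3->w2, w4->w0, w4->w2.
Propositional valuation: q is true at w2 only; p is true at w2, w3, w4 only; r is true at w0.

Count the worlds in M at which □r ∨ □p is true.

Let φ = □r ∨ □p. Evaluate φ at each world:
  w0 (successors {w2}): φ is true.
  w1 (successors {w3}): φ is true.
  w2 (successors {w3, w4}): φ is true.
  w3 (successors {w2}): φ is true.
  w4 (successors {w0, w2}): φ is false.
For instance, at w3:
  At w3: □r is false, □p is true, so □r ∨ □p is true.
    At w3: □r requires r at every successor {w2}.
      r fails at w2, so □r is false at w3.
    At w3: □p requires p at every successor {w2}.
      At w2: p is true.
    So □p is true at w3.
Satisfying worlds: {w0, w1, w2, w3}

4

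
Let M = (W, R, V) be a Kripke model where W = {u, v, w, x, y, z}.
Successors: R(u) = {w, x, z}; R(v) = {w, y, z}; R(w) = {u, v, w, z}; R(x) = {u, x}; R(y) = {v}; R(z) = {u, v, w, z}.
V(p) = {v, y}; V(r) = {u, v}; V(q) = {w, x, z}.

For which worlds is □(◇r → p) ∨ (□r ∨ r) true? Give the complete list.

u, v, y

Let φ = □(◇r → p) ∨ (□r ∨ r). Evaluate φ at each world:
  u (successors {w, x, z}): φ is true.
  v (successors {w, y, z}): φ is true.
  w (successors {u, v, w, z}): φ is false.
  x (successors {u, x}): φ is false.
  y (successors {v}): φ is true.
  z (successors {u, v, w, z}): φ is false.
For instance, at w:
  At w: □(◇r → p) is false, □r ∨ r is false, so □(◇r → p) ∨ (□r ∨ r) is false.
    At w: □(◇r → p) requires ◇r → p at every successor {u, v, w, z}.
      ◇r → p fails at w, so □(◇r → p) is false at w.
    At w: □r is false, r is false, so □r ∨ r is false.
      At w: □r requires r at every successor {u, v, w, z}.
        r fails at w, so □r is false at w.
Satisfying worlds: {u, v, y}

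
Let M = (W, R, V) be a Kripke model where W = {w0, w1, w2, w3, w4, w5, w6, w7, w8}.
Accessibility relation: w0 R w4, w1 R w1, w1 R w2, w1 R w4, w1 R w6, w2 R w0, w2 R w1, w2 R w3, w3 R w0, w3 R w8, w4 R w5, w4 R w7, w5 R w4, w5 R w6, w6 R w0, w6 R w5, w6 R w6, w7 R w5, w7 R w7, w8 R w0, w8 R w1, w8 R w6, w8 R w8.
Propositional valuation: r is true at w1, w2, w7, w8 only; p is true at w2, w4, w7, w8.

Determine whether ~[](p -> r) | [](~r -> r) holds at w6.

No

Recall that []ψ holds at a world iff ψ holds at every accessible world, and <>ψ holds iff ψ holds at some accessible world.
At w6: ~[](p -> r) is false, [](~r -> r) is false, so ~[](p -> r) | [](~r -> r) is false.
  At w6: [](p -> r) is true, so ~[](p -> r) is false.
    At w6: [](p -> r) requires p -> r at every successor {w0, w5, w6}.
      At w0: p -> r is true.
      At w5: p -> r is true.
      At w6: p -> r is true.
    So [](p -> r) is true at w6.
  At w6: [](~r -> r) requires ~r -> r at every successor {w0, w5, w6}.
    ~r -> r fails at w0, so [](~r -> r) is false at w6.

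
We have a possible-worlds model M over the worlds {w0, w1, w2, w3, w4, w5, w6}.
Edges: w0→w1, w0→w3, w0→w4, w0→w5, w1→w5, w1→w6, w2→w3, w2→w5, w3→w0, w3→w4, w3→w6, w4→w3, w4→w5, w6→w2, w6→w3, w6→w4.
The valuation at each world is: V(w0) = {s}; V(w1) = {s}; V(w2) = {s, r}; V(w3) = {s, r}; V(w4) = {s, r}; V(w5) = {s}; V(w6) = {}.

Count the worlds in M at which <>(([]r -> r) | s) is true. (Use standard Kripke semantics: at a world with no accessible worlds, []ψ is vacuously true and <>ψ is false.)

Let φ = <>(([]r -> r) | s). Evaluate φ at each world:
  w0 (successors {w1, w3, w4, w5}): φ is true.
  w1 (successors {w5, w6}): φ is true.
  w2 (successors {w3, w5}): φ is true.
  w3 (successors {w0, w4, w6}): φ is true.
  w4 (successors {w3, w5}): φ is true.
  w5 (successors ∅): φ is false.
  w6 (successors {w2, w3, w4}): φ is true.
For instance, at w0:
  At w0: <>(([]r -> r) | s) requires ([]r -> r) | s at some successor in {w1, w3, w4, w5}.
    ([]r -> r) | s holds at w1, so <>(([]r -> r) | s) is true at w0.
      At w1: []r -> r is true, s is true, so ([]r -> r) | s is true.
Satisfying worlds: {w0, w1, w2, w3, w4, w6}

6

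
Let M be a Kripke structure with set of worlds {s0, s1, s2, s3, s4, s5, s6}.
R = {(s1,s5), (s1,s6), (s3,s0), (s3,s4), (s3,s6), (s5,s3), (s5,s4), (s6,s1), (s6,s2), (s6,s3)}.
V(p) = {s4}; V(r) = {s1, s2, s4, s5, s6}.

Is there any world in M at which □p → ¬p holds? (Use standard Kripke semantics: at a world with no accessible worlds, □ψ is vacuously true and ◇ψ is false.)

Recall that □ψ holds at a world iff ψ holds at every accessible world, and ◇ψ holds iff ψ holds at some accessible world.
Let φ = □p → ¬p. Evaluate φ at each world:
  s0 (successors ∅): φ is true.
  s1 (successors {s5, s6}): φ is true.
  s2 (successors ∅): φ is true.
  s3 (successors {s0, s4, s6}): φ is true.
  s4 (successors ∅): φ is false.
  s5 (successors {s3, s4}): φ is true.
  s6 (successors {s1, s2, s3}): φ is true.
Detail at s0 (witness):
  At s0: □p is true, ¬p is true, so □p → ¬p is true.
    At s0: no accessible worlds, so □p holds vacuously.

Yes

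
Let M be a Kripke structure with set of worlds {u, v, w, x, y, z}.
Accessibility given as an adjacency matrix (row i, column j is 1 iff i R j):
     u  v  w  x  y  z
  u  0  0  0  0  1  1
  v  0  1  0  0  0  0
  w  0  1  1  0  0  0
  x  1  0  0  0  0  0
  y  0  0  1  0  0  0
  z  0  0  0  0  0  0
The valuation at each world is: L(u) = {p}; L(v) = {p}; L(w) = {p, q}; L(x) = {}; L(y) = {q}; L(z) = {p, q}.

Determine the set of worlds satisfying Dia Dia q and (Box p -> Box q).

u, y

Let φ = Dia Dia q and (Box p -> Box q). Evaluate φ at each world:
  u (successors {y, z}): φ is true.
  v (successors {v}): φ is false.
  w (successors {v, w}): φ is false.
  x (successors {u}): φ is false.
  y (successors {w}): φ is true.
  z (successors ∅): φ is false.
For instance, at x:
  At x: Dia Dia q is true, Box p -> Box q is false, so Dia Dia q and (Box p -> Box q) is false.
    At x: Dia Dia q requires Dia q at some successor in {u}.
      Dia q holds at u, so Dia Dia q is true at x.
    At x: Box p is true, Box q is false, so Box p -> Box q is false.
      At x: Box p requires p at every successor {u}.
        At u: p is true.
      So Box p is true at x.
      At x: Box q requires q at every successor {u}.
        q fails at u, so Box q is false at x.
Satisfying worlds: {u, y}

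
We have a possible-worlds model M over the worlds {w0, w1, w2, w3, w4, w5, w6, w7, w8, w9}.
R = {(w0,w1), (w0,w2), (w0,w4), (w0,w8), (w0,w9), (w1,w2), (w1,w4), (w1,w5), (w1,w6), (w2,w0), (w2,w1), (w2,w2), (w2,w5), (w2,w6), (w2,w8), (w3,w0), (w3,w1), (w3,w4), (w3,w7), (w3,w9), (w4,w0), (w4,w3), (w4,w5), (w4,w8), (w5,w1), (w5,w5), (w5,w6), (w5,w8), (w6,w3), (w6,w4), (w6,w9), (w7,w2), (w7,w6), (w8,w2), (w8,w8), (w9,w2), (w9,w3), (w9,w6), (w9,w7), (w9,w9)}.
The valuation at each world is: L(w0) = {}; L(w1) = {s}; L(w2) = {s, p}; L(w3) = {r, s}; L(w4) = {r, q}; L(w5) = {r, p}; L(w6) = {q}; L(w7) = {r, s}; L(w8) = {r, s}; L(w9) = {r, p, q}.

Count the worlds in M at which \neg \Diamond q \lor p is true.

5

Recall that \Diamond ψ holds at a world iff ψ holds at some accessible world.
Let φ = \neg \Diamond q \lor p. Evaluate φ at each world:
  w0 (successors {w1, w2, w4, w8, w9}): φ is false.
  w1 (successors {w2, w4, w5, w6}): φ is false.
  w2 (successors {w0, w1, w2, w5, w6, w8}): φ is true.
  w3 (successors {w0, w1, w4, w7, w9}): φ is false.
  w4 (successors {w0, w3, w5, w8}): φ is true.
  w5 (successors {w1, w5, w6, w8}): φ is true.
  w6 (successors {w3, w4, w9}): φ is false.
  w7 (successors {w2, w6}): φ is false.
  w8 (successors {w2, w8}): φ is true.
  w9 (successors {w2, w3, w6, w7, w9}): φ is true.
For instance, at w6:
  At w6: \neg \Diamond q is false, p is false, so \neg \Diamond q \lor p is false.
    At w6: \Diamond q is true, so \neg \Diamond q is false.
      At w6: \Diamond q requires q at some successor in {w3, w4, w9}.
        q holds at w4, so \Diamond q is true at w6.
Satisfying worlds: {w2, w4, w5, w8, w9}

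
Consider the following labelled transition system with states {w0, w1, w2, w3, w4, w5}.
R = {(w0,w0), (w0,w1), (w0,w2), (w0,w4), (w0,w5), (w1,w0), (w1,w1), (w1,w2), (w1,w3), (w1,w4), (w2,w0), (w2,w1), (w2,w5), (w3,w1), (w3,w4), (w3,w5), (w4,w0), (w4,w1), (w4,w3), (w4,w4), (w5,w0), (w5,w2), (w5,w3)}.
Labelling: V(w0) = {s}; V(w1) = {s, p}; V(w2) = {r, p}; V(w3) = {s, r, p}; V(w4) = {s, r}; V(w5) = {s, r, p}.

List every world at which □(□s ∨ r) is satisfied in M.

none

Let φ = □(□s ∨ r). Evaluate φ at each world:
  w0 (successors {w0, w1, w2, w4, w5}): φ is false.
  w1 (successors {w0, w1, w2, w3, w4}): φ is false.
  w2 (successors {w0, w1, w5}): φ is false.
  w3 (successors {w1, w4, w5}): φ is false.
  w4 (successors {w0, w1, w3, w4}): φ is false.
  w5 (successors {w0, w2, w3}): φ is false.
For instance, at w5:
  At w5: □(□s ∨ r) requires □s ∨ r at every successor {w0, w2, w3}.
    □s ∨ r fails at w0, so □(□s ∨ r) is false at w5.
      At w0: □s is false, r is false, so □s ∨ r is false.
Satisfying worlds: none.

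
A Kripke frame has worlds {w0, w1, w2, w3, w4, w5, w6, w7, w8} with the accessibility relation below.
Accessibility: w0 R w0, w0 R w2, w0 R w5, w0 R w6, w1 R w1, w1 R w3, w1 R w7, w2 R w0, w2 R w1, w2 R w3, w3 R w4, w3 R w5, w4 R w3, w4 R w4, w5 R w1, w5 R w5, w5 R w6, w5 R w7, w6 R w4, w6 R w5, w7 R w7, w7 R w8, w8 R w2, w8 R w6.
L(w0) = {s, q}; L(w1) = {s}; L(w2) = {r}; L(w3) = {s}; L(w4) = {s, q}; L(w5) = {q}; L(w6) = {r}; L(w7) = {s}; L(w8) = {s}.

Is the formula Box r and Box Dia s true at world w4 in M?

Recall that Box ψ holds at a world iff ψ holds at every accessible world, and Dia ψ holds iff ψ holds at some accessible world.
At w4: Box r is false, Box Dia s is true, so Box r and Box Dia s is false.
  At w4: Box r requires r at every successor {w3, w4}.
    r fails at w3, so Box r is false at w4.
  At w4: Box Dia s requires Dia s at every successor {w3, w4}.
      At w3: Dia s requires s at some successor in {w4, w5}.
        s holds at w4, so Dia s is true at w3.
      At w4: Dia s requires s at some successor in {w3, w4}.
        s holds at w3, so Dia s is true at w4.
  So Box Dia s is true at w4.

No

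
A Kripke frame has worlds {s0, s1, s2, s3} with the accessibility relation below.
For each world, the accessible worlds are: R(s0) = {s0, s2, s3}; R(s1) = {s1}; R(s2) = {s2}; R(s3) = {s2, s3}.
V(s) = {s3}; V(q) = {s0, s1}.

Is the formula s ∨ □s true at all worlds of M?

No

Let φ = s ∨ □s. Evaluate φ at each world:
  s0 (successors {s0, s2, s3}): φ is false.
  s1 (successors {s1}): φ is false.
  s2 (successors {s2}): φ is false.
  s3 (successors {s2, s3}): φ is true.
Detail at s0 (counterexample):
  At s0: s is false, □s is false, so s ∨ □s is false.
    At s0: □s requires s at every successor {s0, s2, s3}.
      s fails at s0, so □s is false at s0.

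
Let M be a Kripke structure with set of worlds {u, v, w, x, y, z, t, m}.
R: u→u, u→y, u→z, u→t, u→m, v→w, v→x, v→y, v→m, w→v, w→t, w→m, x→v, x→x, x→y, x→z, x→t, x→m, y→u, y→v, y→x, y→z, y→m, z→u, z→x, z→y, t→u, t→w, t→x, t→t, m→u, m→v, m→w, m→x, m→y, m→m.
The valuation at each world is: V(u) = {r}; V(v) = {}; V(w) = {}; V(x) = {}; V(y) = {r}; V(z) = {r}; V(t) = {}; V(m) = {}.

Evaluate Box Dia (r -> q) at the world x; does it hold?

At x: Box Dia (r -> q) requires Dia (r -> q) at every successor {v, x, y, z, t, m}.
  At v: Dia (r -> q) is true.
  At x: Dia (r -> q) is true.
  At y: Dia (r -> q) is true.
  At z: Dia (r -> q) is true.
  At t: Dia (r -> q) is true.
  At m: Dia (r -> q) is true.
So Box Dia (r -> q) is true at x.

Yes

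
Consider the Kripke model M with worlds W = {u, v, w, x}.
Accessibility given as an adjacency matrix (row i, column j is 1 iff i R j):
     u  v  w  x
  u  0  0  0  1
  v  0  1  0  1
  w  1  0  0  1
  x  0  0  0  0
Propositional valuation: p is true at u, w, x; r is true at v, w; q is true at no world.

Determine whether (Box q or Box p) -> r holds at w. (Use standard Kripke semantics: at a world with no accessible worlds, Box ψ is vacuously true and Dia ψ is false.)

Yes

At w: Box q or Box p is true, r is true, so (Box q or Box p) -> r is true.
  At w: Box q is false, Box p is true, so Box q or Box p is true.
    At w: Box q requires q at every successor {u, x}.
      q fails at u, so Box q is false at w.
    At w: Box p requires p at every successor {u, x}.
      At u: p is true.
      At x: p is true.
    So Box p is true at w.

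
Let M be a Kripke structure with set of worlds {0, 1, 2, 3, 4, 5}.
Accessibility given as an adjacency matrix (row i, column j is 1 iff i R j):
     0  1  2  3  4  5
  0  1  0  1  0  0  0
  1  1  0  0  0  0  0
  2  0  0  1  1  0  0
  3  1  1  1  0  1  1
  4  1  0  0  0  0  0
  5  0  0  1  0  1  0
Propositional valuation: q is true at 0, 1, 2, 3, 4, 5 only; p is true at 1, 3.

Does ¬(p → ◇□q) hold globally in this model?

Let φ = ¬(p → ◇□q). Evaluate φ at each world:
  0 (successors {0, 2}): φ is false.
  1 (successors {0}): φ is false.
  2 (successors {2, 3}): φ is false.
  3 (successors {0, 1, 2, 4, 5}): φ is false.
  4 (successors {0}): φ is false.
  5 (successors {2, 4}): φ is false.
Detail at 0 (counterexample):
  At 0: p → ◇□q is true, so ¬(p → ◇□q) is false.
    At 0: p is false, ◇□q is true, so p → ◇□q is true.
      At 0: ◇□q requires □q at some successor in {0, 2}.
        □q holds at 0, so ◇□q is true at 0.

No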